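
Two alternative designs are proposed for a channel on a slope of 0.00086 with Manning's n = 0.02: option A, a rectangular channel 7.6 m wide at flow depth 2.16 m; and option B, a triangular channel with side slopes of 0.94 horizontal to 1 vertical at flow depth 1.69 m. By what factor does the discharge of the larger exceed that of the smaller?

Channel A: Flow area A = b·y = 7.6 × 2.16 = 16.42 m². Wetted perimeter P = b + 2y = 7.6 + 2×2.16 = 11.92 m. Hydraulic radius R = A/P = 16.42/11.92 = 1.377 m. Q_A = (1/0.02)·16.42·1.377^(2/3)·√0.00086 = 29.8 m³/s.
Channel B: For a triangular section with side slope z = 0.94: A = zy² = 0.94×1.69² = 2.685 m²; P = 2y√(1+z²) = 2×1.69×1.372 = 4.639 m. Hydraulic radius R = A/P = 2.685/4.639 = 0.5787 m. Q_B = (1/0.02)·2.685·0.5787^(2/3)·√0.00086 = 2.734 m³/s.
The larger discharge is 29.8 m³/s and the smaller is 2.734 m³/s; the ratio is 10.9.

10.9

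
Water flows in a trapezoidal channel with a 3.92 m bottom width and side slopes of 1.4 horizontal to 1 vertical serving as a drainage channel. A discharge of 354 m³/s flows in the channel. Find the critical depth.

At critical depth, Q² T / (g A³) = 1, i.e. A³/T = Q²/g = 354²/9.81 = 12770.
Try y = 6.31 m: A³/T = 24140 — over.
Try y = 4.6 m: A³/T = 6442 — short.
Try y = 5.43 m: A³/T = 12810 — ≈ 12770.

y_c = 5.43 m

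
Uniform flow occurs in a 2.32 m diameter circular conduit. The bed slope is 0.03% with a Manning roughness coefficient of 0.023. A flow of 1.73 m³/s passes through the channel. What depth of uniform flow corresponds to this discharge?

Manning's equation rearranged: A R^(2/3) = nQ / (1·√S) = 0.023 × 1.73 / (√0.0003) = 2.297.
Try y = 1.85 m: A R^(2/3) = 2.865 — over.
Try y = 1.16 m: A R^(2/3) = 1.47 — short.
Try y = 1.54 m: A R^(2/3) = 2.291 — matches.

y_n = 1.54 m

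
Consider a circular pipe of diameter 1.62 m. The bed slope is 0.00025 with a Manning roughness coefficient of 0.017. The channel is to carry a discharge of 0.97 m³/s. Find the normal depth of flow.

y_n = 1.23 m

Manning's equation rearranged: A R^(2/3) = nQ / (1·√S) = 0.017 × 0.97 / (√0.00025) = 1.043.
Try y = 1.51 m: A R^(2/3) = 1.213 — too large.
Try y = 1.01 m: A R^(2/3) = 0.8032 — too small.
Try y = 1.23 m: A R^(2/3) = 1.043 — ≈ 1.043.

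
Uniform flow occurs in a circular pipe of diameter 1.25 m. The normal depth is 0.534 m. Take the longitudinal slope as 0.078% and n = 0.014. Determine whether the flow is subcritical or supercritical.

subcritical

For a circular section of diameter D = 1.25 m at depth y = 0.534 m, the central angle is θ = 2 arccos(1 − 2y/D) = 2.849 rad. Then A = (D²/8)(θ − sin θ) = 0.5002 m² and P = Dθ/2 = 1.781 m.
Hydraulic radius R = A/P = 0.5002/1.781 = 0.2809 m.
V = (1/n) R^(2/3) √S = (1/0.014) × 0.2809^(2/3) × √0.00078 = 0.8556 m/s. Hydraulic depth D_h = A/T = 0.5002/1.237 = 0.4045 m.
Froude number Fr = V/√(g·D_h) = 0.8556/√(9.81×0.4045) = 0.43, which is less than 1, so the flow is subcritical.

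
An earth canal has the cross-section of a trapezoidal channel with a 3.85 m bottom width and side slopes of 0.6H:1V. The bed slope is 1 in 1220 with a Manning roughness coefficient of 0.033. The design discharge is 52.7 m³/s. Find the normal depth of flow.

y_n = 5.12 m

Manning's equation rearranged: A R^(2/3) = nQ / (1·√S) = 0.033 × 52.7 / (√0.0008197) = 60.74.
Try y = 4.36 m: A R^(2/3) = 44.91 — low.
Try y = 6.53 m: A R^(2/3) = 97.34 — high.
Try y = 5.12 m: A R^(2/3) = 60.75 — ≈ 60.74.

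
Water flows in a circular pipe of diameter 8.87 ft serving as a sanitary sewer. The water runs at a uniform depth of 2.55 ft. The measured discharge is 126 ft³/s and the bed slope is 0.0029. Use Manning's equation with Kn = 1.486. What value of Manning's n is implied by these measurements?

n = 0.012

For a circular section of diameter D = 8.87 ft at depth y = 2.55 ft, the central angle is θ = 2 arccos(1 − 2y/D) = 2.264 rad. Then A = (D²/8)(θ − sin θ) = 14.69 ft² and P = Dθ/2 = 10.04 ft.
Hydraulic radius R = A/P = 14.69/10.04 = 1.464 ft.
Rearranging Manning's equation: n = (1.486/Q) A R^(2/3) S^(1/2) = (1.486/126) × 14.69 × 1.464^(2/3) × √0.0029 = 0.012.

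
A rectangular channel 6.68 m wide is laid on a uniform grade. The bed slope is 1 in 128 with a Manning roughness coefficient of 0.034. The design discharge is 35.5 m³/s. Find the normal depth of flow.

Manning's equation rearranged: A R^(2/3) = nQ / (1·√S) = 0.034 × 35.5 / (√0.007812) = 13.66.
At y = 1.29 m: A R^(2/3) = 8.214 — short.
At y = 2.14 m: A R^(2/3) = 17.07 — over.
At y = 1.83 m: A R^(2/3) = 13.67 — matches.

y_n = 1.83 m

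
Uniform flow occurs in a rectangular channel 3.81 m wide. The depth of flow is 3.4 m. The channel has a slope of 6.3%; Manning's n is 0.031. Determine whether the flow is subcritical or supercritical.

supercritical

Flow area A = b·y = 3.81 × 3.4 = 12.95 m². Wetted perimeter P = b + 2y = 3.81 + 2×3.4 = 10.61 m.
Hydraulic radius R = A/P = 12.95/10.61 = 1.221 m.
V = (1/n) R^(2/3) √S = (1/0.031) × 1.221^(2/3) × √0.063 = 9.249 m/s. Hydraulic depth D_h = A/T = 12.95/3.81 = 3.4 m.
Froude number Fr = V/√(g·D_h) = 9.249/√(9.81×3.4) = 1.6, which is greater than 1, so the flow is supercritical.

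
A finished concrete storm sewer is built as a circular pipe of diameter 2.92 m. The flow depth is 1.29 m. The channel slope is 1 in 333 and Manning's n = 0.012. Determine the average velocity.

For a circular section of diameter D = 2.92 m at depth y = 1.29 m, the central angle is θ = 2 arccos(1 − 2y/D) = 2.908 rad. Then A = (D²/8)(θ − sin θ) = 2.853 m² and P = Dθ/2 = 4.246 m.
Hydraulic radius R = A/P = 2.853/4.246 = 0.6719 m.
From Manning's equation, V = (1/n) R^(2/3) S^(1/2) = (1/0.012) × 0.6719^(2/3) × 0.003003^(1/2) = 3.5 m/s.

V = 3.5 m/s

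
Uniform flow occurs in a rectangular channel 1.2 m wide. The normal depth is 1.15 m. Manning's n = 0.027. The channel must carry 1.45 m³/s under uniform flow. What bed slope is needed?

Flow area A = b·y = 1.2 × 1.15 = 1.38 m². Wetted perimeter P = b + 2y = 1.2 + 2×1.15 = 3.5 m.
Hydraulic radius R = A/P = 1.38/3.5 = 0.3943 m.
From Manning's equation, S = [nQ / (1 A R^(2/3))]² = [0.027 × 1.45 / (1 × 1.38 × 0.3943^(2/3))]² = 0.00278.

S = 0.00278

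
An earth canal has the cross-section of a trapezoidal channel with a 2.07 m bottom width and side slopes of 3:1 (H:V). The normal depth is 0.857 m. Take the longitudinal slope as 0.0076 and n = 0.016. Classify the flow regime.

With bottom width b = 2.07 m and side slope z = 3: A = (b + zy)y = (2.07 + 3×0.857)×0.857 = 3.977 m²; P = b + 2y√(1+z²) = 2.07 + 2×0.857×3.162 = 7.49 m.
Hydraulic radius R = A/P = 3.977/7.49 = 0.531 m.
V = (1/n) R^(2/3) √S = (1/0.016) × 0.531^(2/3) × √0.0076 = 3.573 m/s. Hydraulic depth D_h = A/T = 3.977/7.212 = 0.5515 m.
Froude number Fr = V/√(g·D_h) = 3.573/√(9.81×0.5515) = 1.54, which is greater than 1, so the flow is supercritical.

supercritical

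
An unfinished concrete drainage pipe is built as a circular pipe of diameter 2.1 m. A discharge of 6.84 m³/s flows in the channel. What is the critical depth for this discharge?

y_c = 1.25 m

At critical depth, Q² T / (g A³) = 1, i.e. A³/T = Q²/g = 6.84²/9.81 = 4.769.
Try y = 1.44 m: A³/T = 8.321 — too large.
Try y = 1.25 m: A³/T = 4.816 — matches.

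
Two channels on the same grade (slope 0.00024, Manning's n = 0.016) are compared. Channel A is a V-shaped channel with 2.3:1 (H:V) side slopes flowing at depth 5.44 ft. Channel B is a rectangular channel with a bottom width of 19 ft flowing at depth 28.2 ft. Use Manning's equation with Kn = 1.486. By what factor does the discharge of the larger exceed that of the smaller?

Channel A: For a triangular section with side slope z = 2.3: A = zy² = 2.3×5.44² = 68.07 ft²; P = 2y√(1+z²) = 2×5.44×2.508 = 27.29 ft. Hydraulic radius R = A/P = 68.07/27.29 = 2.494 ft. Q_A = (1.486/0.016)·68.07·2.494^(2/3)·√0.00024 = 180.1 ft³/s.
Channel B: Flow area A = b·y = 19 × 28.2 = 535.8 ft². Wetted perimeter P = b + 2y = 19 + 2×28.2 = 75.4 ft. Hydraulic radius R = A/P = 535.8/75.4 = 7.106 ft. Q_B = (1.486/0.016)·535.8·7.106^(2/3)·√0.00024 = 2849 ft³/s.
The larger discharge is 2849 ft³/s and the smaller is 180.1 ft³/s; the ratio is 15.8.

15.8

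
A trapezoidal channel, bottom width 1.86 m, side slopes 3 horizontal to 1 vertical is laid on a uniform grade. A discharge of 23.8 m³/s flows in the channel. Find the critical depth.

y_c = 1.39 m

At critical depth, Q² T / (g A³) = 1, i.e. A³/T = Q²/g = 23.8²/9.81 = 57.74.
At y = 1.58 m: A³/T = 100 — over.
At y = 0.97 m: A³/T = 12.9 — short.
At y = 1.39 m: A³/T = 57.73 — ≈ 57.74.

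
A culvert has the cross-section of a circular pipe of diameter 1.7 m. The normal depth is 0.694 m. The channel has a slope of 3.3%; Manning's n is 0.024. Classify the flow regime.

supercritical

For a circular section of diameter D = 1.7 m at depth y = 0.694 m, the central angle is θ = 2 arccos(1 − 2y/D) = 2.772 rad. Then A = (D²/8)(θ − sin θ) = 0.8712 m² and P = Dθ/2 = 2.357 m.
Hydraulic radius R = A/P = 0.8712/2.357 = 0.3697 m.
V = (1/n) R^(2/3) √S = (1/0.024) × 0.3697^(2/3) × √0.033 = 3.899 m/s. Hydraulic depth D_h = A/T = 0.8712/1.671 = 0.5213 m.
Froude number Fr = V/√(g·D_h) = 3.899/√(9.81×0.5213) = 1.72, which is greater than 1, so the flow is supercritical.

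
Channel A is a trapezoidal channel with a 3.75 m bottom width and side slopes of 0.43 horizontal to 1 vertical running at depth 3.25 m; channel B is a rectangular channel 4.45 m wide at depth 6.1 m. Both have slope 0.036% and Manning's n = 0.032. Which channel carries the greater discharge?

Channel A: With bottom width b = 3.75 m and side slope z = 0.43: A = (b + zy)y = (3.75 + 0.43×3.25)×3.25 = 16.73 m²; P = b + 2y√(1+z²) = 3.75 + 2×3.25×1.089 = 10.83 m. Hydraulic radius R = A/P = 16.73/10.83 = 1.545 m. Q_A = (1/0.032)·16.73·1.545^(2/3)·√0.00036 = 13.26 m³/s.
Channel B: Flow area A = b·y = 4.45 × 6.1 = 27.14 m². Wetted perimeter P = b + 2y = 4.45 + 2×6.1 = 16.65 m. Hydraulic radius R = A/P = 27.14/16.65 = 1.63 m. Q_B = (1/0.032)·27.14·1.63^(2/3)·√0.00036 = 22.3 m³/s.
Q_A = 13.26 m³/s vs Q_B = 22.3 m³/s, so channel B carries more.

channel B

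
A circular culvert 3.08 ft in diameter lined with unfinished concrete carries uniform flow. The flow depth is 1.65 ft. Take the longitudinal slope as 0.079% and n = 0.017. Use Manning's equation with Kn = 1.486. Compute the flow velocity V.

For a circular section of diameter D = 3.08 ft at depth y = 1.65 ft, the central angle is θ = 2 arccos(1 − 2y/D) = 3.285 rad. Then A = (D²/8)(θ − sin θ) = 4.064 ft² and P = Dθ/2 = 5.058 ft.
Hydraulic radius R = A/P = 4.064/5.058 = 0.8034 ft.
From Manning's equation, V = (1.486/n) R^(2/3) S^(1/2) = (1.486/0.017) × 0.8034^(2/3) × 0.00079^(1/2) = 2.12 ft/s.

V = 2.12 ft/s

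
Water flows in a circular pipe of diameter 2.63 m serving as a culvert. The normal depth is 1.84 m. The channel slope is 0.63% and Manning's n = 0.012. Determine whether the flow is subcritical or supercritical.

supercritical

For a circular section of diameter D = 2.63 m at depth y = 1.84 m, the central angle is θ = 2 arccos(1 − 2y/D) = 3.963 rad. Then A = (D²/8)(θ − sin θ) = 4.059 m² and P = Dθ/2 = 5.211 m.
Hydraulic radius R = A/P = 4.059/5.211 = 0.779 m.
V = (1/n) R^(2/3) √S = (1/0.012) × 0.779^(2/3) × √0.0063 = 5.6 m/s. Hydraulic depth D_h = A/T = 4.059/2.411 = 1.683 m.
Froude number Fr = V/√(g·D_h) = 5.6/√(9.81×1.683) = 1.38, which is greater than 1, so the flow is supercritical.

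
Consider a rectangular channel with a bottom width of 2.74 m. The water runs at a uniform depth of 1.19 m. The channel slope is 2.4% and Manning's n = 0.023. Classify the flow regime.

Flow area A = b·y = 2.74 × 1.19 = 3.261 m². Wetted perimeter P = b + 2y = 2.74 + 2×1.19 = 5.12 m.
Hydraulic radius R = A/P = 3.261/5.12 = 0.6368 m.
V = (1/n) R^(2/3) √S = (1/0.023) × 0.6368^(2/3) × √0.024 = 4.986 m/s. Hydraulic depth D_h = A/T = 3.261/2.74 = 1.19 m.
Froude number Fr = V/√(g·D_h) = 4.986/√(9.81×1.19) = 1.46, which is greater than 1, so the flow is supercritical.

supercritical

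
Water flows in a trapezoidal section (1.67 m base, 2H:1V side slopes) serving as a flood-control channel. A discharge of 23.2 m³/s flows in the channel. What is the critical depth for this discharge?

y_c = 1.57 m

At critical depth, Q² T / (g A³) = 1, i.e. A³/T = Q²/g = 23.2²/9.81 = 54.87.
Try y = 1.96 m: A³/T = 138.3 — over.
Try y = 1.57 m: A³/T = 54.17 — close enough.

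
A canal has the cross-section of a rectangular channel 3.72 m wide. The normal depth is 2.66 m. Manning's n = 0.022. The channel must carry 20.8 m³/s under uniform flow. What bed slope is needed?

S = 0.0019

Flow area A = b·y = 3.72 × 2.66 = 9.895 m². Wetted perimeter P = b + 2y = 3.72 + 2×2.66 = 9.04 m.
Hydraulic radius R = A/P = 9.895/9.04 = 1.095 m.
From Manning's equation, S = [nQ / (1 A R^(2/3))]² = [0.022 × 20.8 / (1 × 9.895 × 1.095^(2/3))]² = 0.0019.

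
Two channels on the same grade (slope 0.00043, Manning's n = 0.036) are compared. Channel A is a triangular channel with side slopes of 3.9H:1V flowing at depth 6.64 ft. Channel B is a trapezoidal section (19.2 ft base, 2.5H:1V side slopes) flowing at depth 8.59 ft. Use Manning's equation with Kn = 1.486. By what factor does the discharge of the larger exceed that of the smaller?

2.85

Channel A: For a triangular section with side slope z = 3.9: A = zy² = 3.9×6.64² = 171.9 ft²; P = 2y√(1+z²) = 2×6.64×4.026 = 53.47 ft. Hydraulic radius R = A/P = 171.9/53.47 = 3.216 ft. Q_A = (1.486/0.036)·171.9·3.216^(2/3)·√0.00043 = 320.7 ft³/s.
Channel B: With bottom width b = 19.2 ft and side slope z = 2.5: A = (b + zy)y = (19.2 + 2.5×8.59)×8.59 = 349.4 ft²; P = b + 2y√(1+z²) = 19.2 + 2×8.59×2.693 = 65.46 ft. Hydraulic radius R = A/P = 349.4/65.46 = 5.338 ft. Q_B = (1.486/0.036)·349.4·5.338^(2/3)·√0.00043 = 913.4 ft³/s.
The larger discharge is 913.4 ft³/s and the smaller is 320.7 ft³/s; the ratio is 2.85.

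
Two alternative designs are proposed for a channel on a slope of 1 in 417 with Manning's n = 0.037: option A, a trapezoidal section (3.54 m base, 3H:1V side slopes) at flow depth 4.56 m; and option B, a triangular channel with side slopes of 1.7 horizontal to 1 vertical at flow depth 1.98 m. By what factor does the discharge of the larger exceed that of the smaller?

23.6

Channel A: With bottom width b = 3.54 m and side slope z = 3: A = (b + zy)y = (3.54 + 3×4.56)×4.56 = 78.52 m²; P = b + 2y√(1+z²) = 3.54 + 2×4.56×3.162 = 32.38 m. Hydraulic radius R = A/P = 78.52/32.38 = 2.425 m. Q_A = (1/0.037)·78.52·2.425^(2/3)·√0.002398 = 187.6 m³/s.
Channel B: For a triangular section with side slope z = 1.7: A = zy² = 1.7×1.98² = 6.665 m²; P = 2y√(1+z²) = 2×1.98×1.972 = 7.81 m. Hydraulic radius R = A/P = 6.665/7.81 = 0.8533 m. Q_B = (1/0.037)·6.665·0.8533^(2/3)·√0.002398 = 7.936 m³/s.
The larger discharge is 187.6 m³/s and the smaller is 7.936 m³/s; the ratio is 23.6.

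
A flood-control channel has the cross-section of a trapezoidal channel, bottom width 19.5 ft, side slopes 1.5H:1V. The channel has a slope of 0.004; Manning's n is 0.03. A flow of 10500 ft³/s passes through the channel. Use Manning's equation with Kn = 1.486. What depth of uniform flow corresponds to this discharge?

y_n = 16.8 ft

Manning's equation rearranged: A R^(2/3) = nQ / (1.486·√S) = 0.03 × 10500 / (1.486 × √0.004) = 3352.
At y = 18.4 ft: A R^(2/3) = 4048 — over.
At y = 11.6 ft: A R^(2/3) = 1563 — short.
At y = 16.8 ft: A R^(2/3) = 3340 — close enough.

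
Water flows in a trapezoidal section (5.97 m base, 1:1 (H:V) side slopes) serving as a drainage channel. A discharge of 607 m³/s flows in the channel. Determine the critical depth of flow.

At critical depth, Q² T / (g A³) = 1, i.e. A³/T = Q²/g = 607²/9.81 = 37560.
Try y = 7.87 m: A³/T = 59520 — high.
Try y = 7 m: A³/T = 37470 — close enough.

y_c = 7 m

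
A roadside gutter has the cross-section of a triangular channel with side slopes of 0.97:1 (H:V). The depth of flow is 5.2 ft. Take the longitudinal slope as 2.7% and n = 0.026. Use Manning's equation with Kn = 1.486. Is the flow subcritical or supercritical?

supercritical

For a triangular section with side slope z = 0.97: A = zy² = 0.97×5.2² = 26.23 ft²; P = 2y√(1+z²) = 2×5.2×1.393 = 14.49 ft.
Hydraulic radius R = A/P = 26.23/14.49 = 1.81 ft.
V = (1.486/n) R^(2/3) √S = (1.486/0.026) × 1.81^(2/3) × √0.027 = 13.95 ft/s. Hydraulic depth D_h = A/T = 26.23/10.09 = 2.6 ft.
Froude number Fr = V/√(g·D_h) = 13.95/√(32.2×2.6) = 1.52, which is greater than 1, so the flow is supercritical.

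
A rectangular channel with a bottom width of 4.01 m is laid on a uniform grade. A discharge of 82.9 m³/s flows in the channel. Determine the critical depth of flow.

y_c = 3.52 m

For a rectangular channel, critical depth y_c = (q²/g)^(1/3) where q = Q/b = 82.9/4.01 = 20.67 m²/s.
So y_c = (20.67²/9.81)^(1/3) = 3.52 m.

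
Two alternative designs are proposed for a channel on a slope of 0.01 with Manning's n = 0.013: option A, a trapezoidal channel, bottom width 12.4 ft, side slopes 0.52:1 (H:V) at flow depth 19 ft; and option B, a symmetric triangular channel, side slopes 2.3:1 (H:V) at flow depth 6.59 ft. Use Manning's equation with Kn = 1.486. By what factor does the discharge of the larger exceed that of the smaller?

7.88

Channel A: With bottom width b = 12.4 ft and side slope z = 0.52: A = (b + zy)y = (12.4 + 0.52×19)×19 = 423.3 ft²; P = b + 2y√(1+z²) = 12.4 + 2×19×1.127 = 55.23 ft. Hydraulic radius R = A/P = 423.3/55.23 = 7.665 ft. Q_A = (1.486/0.013)·423.3·7.665^(2/3)·√0.01 = 18810 ft³/s.
Channel B: For a triangular section with side slope z = 2.3: A = zy² = 2.3×6.59² = 99.88 ft²; P = 2y√(1+z²) = 2×6.59×2.508 = 33.06 ft. Hydraulic radius R = A/P = 99.88/33.06 = 3.022 ft. Q_B = (1.486/0.013)·99.88·3.022^(2/3)·√0.01 = 2386 ft³/s.
The larger discharge is 18810 ft³/s and the smaller is 2386 ft³/s; the ratio is 7.88.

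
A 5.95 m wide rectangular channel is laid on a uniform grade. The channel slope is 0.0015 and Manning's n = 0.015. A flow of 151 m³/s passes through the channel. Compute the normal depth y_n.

y_n = 6.18 m

Manning's equation rearranged: A R^(2/3) = nQ / (1·√S) = 0.015 × 151 / (√0.0015) = 58.48.
Trying y = 5.21 m: A R^(2/3) = 47.45 — too small.
Trying y = 7.26 m: A R^(2/3) = 71.07 — too large.
Trying y = 6.18 m: A R^(2/3) = 58.53 — ≈ 58.48.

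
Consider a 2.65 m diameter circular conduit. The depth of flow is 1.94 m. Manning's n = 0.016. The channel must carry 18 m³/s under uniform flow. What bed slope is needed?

For a circular section of diameter D = 2.65 m at depth y = 1.94 m, the central angle is θ = 2 arccos(1 − 2y/D) = 4.107 rad. Then A = (D²/8)(θ − sin θ) = 4.327 m² and P = Dθ/2 = 5.442 m.
Hydraulic radius R = A/P = 4.327/5.442 = 0.7951 m.
From Manning's equation, S = [nQ / (1 A R^(2/3))]² = [0.016 × 18 / (1 × 4.327 × 0.7951^(2/3))]² = 0.00601.

S = 0.00601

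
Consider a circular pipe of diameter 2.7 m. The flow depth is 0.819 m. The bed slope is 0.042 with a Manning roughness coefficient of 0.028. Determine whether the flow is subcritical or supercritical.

For a circular section of diameter D = 2.7 m at depth y = 0.819 m, the central angle is θ = 2 arccos(1 − 2y/D) = 2.333 rad. Then A = (D²/8)(θ − sin θ) = 1.467 m² and P = Dθ/2 = 3.15 m.
Hydraulic radius R = A/P = 1.467/3.15 = 0.4657 m.
V = (1/n) R^(2/3) √S = (1/0.028) × 0.4657^(2/3) × √0.042 = 4.398 m/s. Hydraulic depth D_h = A/T = 1.467/2.482 = 0.5909 m.
Froude number Fr = V/√(g·D_h) = 4.398/√(9.81×0.5909) = 1.83, which is greater than 1, so the flow is supercritical.

supercritical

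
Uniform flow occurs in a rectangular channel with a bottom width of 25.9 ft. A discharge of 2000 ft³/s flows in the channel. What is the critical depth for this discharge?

For a rectangular channel, critical depth y_c = (q²/g)^(1/3) where q = Q/b = 2000/25.9 = 77.22 ft²/s.
So y_c = (77.22²/32.2)^(1/3) = 5.7 ft.

y_c = 5.7 ft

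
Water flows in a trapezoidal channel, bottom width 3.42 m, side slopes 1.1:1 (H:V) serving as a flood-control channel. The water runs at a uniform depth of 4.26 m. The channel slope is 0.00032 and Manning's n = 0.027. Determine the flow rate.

With bottom width b = 3.42 m and side slope z = 1.1: A = (b + zy)y = (3.42 + 1.1×4.26)×4.26 = 34.53 m²; P = b + 2y√(1+z²) = 3.42 + 2×4.26×1.487 = 16.09 m.
Hydraulic radius R = A/P = 34.53/16.09 = 2.147 m.
Manning's equation: Q = (1/n) A R^(2/3) S^(1/2) = (1/0.027) × 34.53 × 2.147^(2/3) × 0.00032^(1/2) = 38.1 m³/s.

Q = 38.1 m³/s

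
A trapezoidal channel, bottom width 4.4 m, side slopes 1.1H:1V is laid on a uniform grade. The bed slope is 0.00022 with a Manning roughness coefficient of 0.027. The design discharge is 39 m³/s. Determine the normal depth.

y_n = 4.39 m

Manning's equation rearranged: A R^(2/3) = nQ / (1·√S) = 0.027 × 39 / (√0.00022) = 70.99.
Try y = 3.03 m: A R^(2/3) = 33.99 — short.
Try y = 5.51 m: A R^(2/3) = 113.8 — over.
Try y = 4.39 m: A R^(2/3) = 71.03 — matches.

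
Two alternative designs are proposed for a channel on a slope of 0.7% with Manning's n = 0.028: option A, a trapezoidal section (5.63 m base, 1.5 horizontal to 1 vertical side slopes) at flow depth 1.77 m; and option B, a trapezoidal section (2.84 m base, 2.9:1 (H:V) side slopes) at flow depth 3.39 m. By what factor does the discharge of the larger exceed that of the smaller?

3.82

Channel A: With bottom width b = 5.63 m and side slope z = 1.5: A = (b + zy)y = (5.63 + 1.5×1.77)×1.77 = 14.66 m²; P = b + 2y√(1+z²) = 5.63 + 2×1.77×1.803 = 12.01 m. Hydraulic radius R = A/P = 14.66/12.01 = 1.221 m. Q_A = (1/0.028)·14.66·1.221^(2/3)·√0.007 = 50.05 m³/s.
Channel B: With bottom width b = 2.84 m and side slope z = 2.9: A = (b + zy)y = (2.84 + 2.9×3.39)×3.39 = 42.95 m²; P = b + 2y√(1+z²) = 2.84 + 2×3.39×3.068 = 23.64 m. Hydraulic radius R = A/P = 42.95/23.64 = 1.817 m. Q_B = (1/0.028)·42.95·1.817^(2/3)·√0.007 = 191.1 m³/s.
The larger discharge is 191.1 m³/s and the smaller is 50.05 m³/s; the ratio is 3.82.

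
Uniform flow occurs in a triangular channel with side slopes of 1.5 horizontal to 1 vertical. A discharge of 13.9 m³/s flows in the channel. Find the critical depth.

At critical depth, Q² T / (g A³) = 1, i.e. A³/T = Q²/g = 13.9²/9.81 = 19.7.
At y = 1.38 m: A³/T = 5.631 — short.
At y = 2.06 m: A³/T = 41.73 — over.
At y = 1.77 m: A³/T = 19.54 — close enough.

y_c = 1.77 m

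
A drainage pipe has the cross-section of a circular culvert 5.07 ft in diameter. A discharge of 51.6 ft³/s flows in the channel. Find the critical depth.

y_c = 2.01 ft

At critical depth, Q² T / (g A³) = 1, i.e. A³/T = Q²/g = 51.6²/32.2 = 82.69.
Trying y = 2.17 ft: A³/T = 111.9 — high.
Trying y = 1.46 ft: A³/T = 24.27 — low.
Trying y = 2.01 ft: A³/T = 83.42 — close enough.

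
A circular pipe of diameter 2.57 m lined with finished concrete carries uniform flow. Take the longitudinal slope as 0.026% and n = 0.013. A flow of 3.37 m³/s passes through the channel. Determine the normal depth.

y_n = 1.59 m

Manning's equation rearranged: A R^(2/3) = nQ / (1·√S) = 0.013 × 3.37 / (√0.00026) = 2.717.
At y = 1.94 m: A R^(2/3) = 3.549 — over.
At y = 1.31 m: A R^(2/3) = 1.995 — short.
At y = 1.59 m: A R^(2/3) = 2.718 — matches.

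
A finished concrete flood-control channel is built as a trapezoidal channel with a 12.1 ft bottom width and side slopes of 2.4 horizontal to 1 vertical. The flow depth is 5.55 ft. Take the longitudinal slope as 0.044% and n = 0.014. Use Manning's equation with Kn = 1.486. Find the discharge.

With bottom width b = 12.1 ft and side slope z = 2.4: A = (b + zy)y = (12.1 + 2.4×5.55)×5.55 = 141.1 ft²; P = b + 2y√(1+z²) = 12.1 + 2×5.55×2.6 = 40.96 ft.
Hydraulic radius R = A/P = 141.1/40.96 = 3.444 ft.
Manning's equation: Q = (1.486/n) A R^(2/3) S^(1/2) = (1.486/0.014) × 141.1 × 3.444^(2/3) × 0.00044^(1/2) = 716 ft³/s.

Q = 716 ft³/s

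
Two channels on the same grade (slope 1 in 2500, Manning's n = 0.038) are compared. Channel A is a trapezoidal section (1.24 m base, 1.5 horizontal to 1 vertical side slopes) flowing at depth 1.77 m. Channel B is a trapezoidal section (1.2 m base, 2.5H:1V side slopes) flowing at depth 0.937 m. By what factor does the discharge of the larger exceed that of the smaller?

2.96

Channel A: With bottom width b = 1.24 m and side slope z = 1.5: A = (b + zy)y = (1.24 + 1.5×1.77)×1.77 = 6.894 m²; P = b + 2y√(1+z²) = 1.24 + 2×1.77×1.803 = 7.622 m. Hydraulic radius R = A/P = 6.894/7.622 = 0.9045 m. Q_A = (1/0.038)·6.894·0.9045^(2/3)·√0.0004 = 3.394 m³/s.
Channel B: With bottom width b = 1.2 m and side slope z = 2.5: A = (b + zy)y = (1.2 + 2.5×0.937)×0.937 = 3.319 m²; P = b + 2y√(1+z²) = 1.2 + 2×0.937×2.693 = 6.246 m. Hydraulic radius R = A/P = 3.319/6.246 = 0.5314 m. Q_B = (1/0.038)·3.319·0.5314^(2/3)·√0.0004 = 1.146 m³/s.
The larger discharge is 3.394 m³/s and the smaller is 1.146 m³/s; the ratio is 2.96.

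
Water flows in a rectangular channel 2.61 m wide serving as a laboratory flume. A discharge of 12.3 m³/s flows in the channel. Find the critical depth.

For a rectangular channel, critical depth y_c = (q²/g)^(1/3) where q = Q/b = 12.3/2.61 = 4.713 m²/s.
So y_c = (4.713²/9.81)^(1/3) = 1.31 m.

y_c = 1.31 m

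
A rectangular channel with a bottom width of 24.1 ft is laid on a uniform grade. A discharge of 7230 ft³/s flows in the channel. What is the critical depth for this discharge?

y_c = 14.1 ft

For a rectangular channel, critical depth y_c = (q²/g)^(1/3) where q = Q/b = 7230/24.1 = 300 ft²/s.
So y_c = (300²/32.2)^(1/3) = 14.1 ft.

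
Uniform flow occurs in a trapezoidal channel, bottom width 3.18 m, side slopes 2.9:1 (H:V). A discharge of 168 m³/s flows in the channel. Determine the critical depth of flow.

At critical depth, Q² T / (g A³) = 1, i.e. A³/T = Q²/g = 168²/9.81 = 2877.
Try y = 2.82 m: A³/T = 1682 — low.
Try y = 3.75 m: A³/T = 5873 — high.
Try y = 3.19 m: A³/T = 2876 — close enough.

y_c = 3.19 m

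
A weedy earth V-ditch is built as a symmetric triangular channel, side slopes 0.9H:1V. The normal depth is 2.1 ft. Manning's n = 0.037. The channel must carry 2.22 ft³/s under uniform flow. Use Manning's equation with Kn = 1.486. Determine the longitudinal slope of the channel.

For a triangular section with side slope z = 0.9: A = zy² = 0.9×2.1² = 3.969 ft²; P = 2y√(1+z²) = 2×2.1×1.345 = 5.651 ft.
Hydraulic radius R = A/P = 3.969/5.651 = 0.7024 ft.
From Manning's equation, S = [nQ / (1.486 A R^(2/3))]² = [0.037 × 2.22 / (1.486 × 3.969 × 0.7024^(2/3))]² = 0.000311.

S = 0.000311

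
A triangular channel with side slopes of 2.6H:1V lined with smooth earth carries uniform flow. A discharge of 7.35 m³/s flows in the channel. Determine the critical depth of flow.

y_c = 1.1 m

At critical depth, Q² T / (g A³) = 1, i.e. A³/T = Q²/g = 7.35²/9.81 = 5.507.
Trying y = 0.849 m: A³/T = 1.491 — short.
Trying y = 1.22 m: A³/T = 9.135 — over.
Trying y = 1.1 m: A³/T = 5.444 — ≈ 5.507.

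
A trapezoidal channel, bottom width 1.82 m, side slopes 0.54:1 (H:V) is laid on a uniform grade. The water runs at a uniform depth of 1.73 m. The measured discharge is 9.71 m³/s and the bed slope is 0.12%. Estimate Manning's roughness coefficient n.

With bottom width b = 1.82 m and side slope z = 0.54: A = (b + zy)y = (1.82 + 0.54×1.73)×1.73 = 4.765 m²; P = b + 2y√(1+z²) = 1.82 + 2×1.73×1.136 = 5.752 m.
Hydraulic radius R = A/P = 4.765/5.752 = 0.8283 m.
Rearranging Manning's equation: n = (1/Q) A R^(2/3) S^(1/2) = (1/9.71) × 4.765 × 0.8283^(2/3) × √0.0012 = 0.015.

n = 0.015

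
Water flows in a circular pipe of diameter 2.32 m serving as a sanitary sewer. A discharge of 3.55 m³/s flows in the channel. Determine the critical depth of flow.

y_c = 0.859 m

At critical depth, Q² T / (g A³) = 1, i.e. A³/T = Q²/g = 3.55²/9.81 = 1.285.
Trying y = 1.02 m: A³/T = 2.489 — over.
Trying y = 0.672 m: A³/T = 0.4981 — short.
Trying y = 0.859 m: A³/T = 1.287 — ≈ 1.285.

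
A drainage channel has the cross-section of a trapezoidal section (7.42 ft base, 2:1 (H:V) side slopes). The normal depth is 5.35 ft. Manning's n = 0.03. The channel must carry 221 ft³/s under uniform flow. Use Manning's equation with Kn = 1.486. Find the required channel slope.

S = 0.00047

With bottom width b = 7.42 ft and side slope z = 2: A = (b + zy)y = (7.42 + 2×5.35)×5.35 = 96.94 ft²; P = b + 2y√(1+z²) = 7.42 + 2×5.35×2.236 = 31.35 ft.
Hydraulic radius R = A/P = 96.94/31.35 = 3.093 ft.
From Manning's equation, S = [nQ / (1.486 A R^(2/3))]² = [0.03 × 221 / (1.486 × 96.94 × 3.093^(2/3))]² = 0.00047.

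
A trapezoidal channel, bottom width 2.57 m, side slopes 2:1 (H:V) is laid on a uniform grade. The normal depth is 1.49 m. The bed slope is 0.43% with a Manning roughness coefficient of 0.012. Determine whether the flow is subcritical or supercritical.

supercritical

With bottom width b = 2.57 m and side slope z = 2: A = (b + zy)y = (2.57 + 2×1.49)×1.49 = 8.269 m²; P = b + 2y√(1+z²) = 2.57 + 2×1.49×2.236 = 9.233 m.
Hydraulic radius R = A/P = 8.269/9.233 = 0.8956 m.
V = (1/n) R^(2/3) √S = (1/0.012) × 0.8956^(2/3) × √0.0043 = 5.077 m/s. Hydraulic depth D_h = A/T = 8.269/8.53 = 0.9695 m.
Froude number Fr = V/√(g·D_h) = 5.077/√(9.81×0.9695) = 1.65, which is greater than 1, so the flow is supercritical.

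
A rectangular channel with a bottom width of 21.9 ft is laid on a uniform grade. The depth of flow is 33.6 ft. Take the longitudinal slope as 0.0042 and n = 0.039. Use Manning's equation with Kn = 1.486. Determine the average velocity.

Flow area A = b·y = 21.9 × 33.6 = 735.8 ft². Wetted perimeter P = b + 2y = 21.9 + 2×33.6 = 89.1 ft.
Hydraulic radius R = A/P = 735.8/89.1 = 8.259 ft.
From Manning's equation, V = (1.486/n) R^(2/3) S^(1/2) = (1.486/0.039) × 8.259^(2/3) × 0.0042^(1/2) = 10.1 ft/s.

V = 10.1 ft/s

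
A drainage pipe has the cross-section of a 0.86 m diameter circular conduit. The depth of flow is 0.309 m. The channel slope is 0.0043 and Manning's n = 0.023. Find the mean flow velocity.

V = 0.874 m/s

For a circular section of diameter D = 0.86 m at depth y = 0.309 m, the central angle is θ = 2 arccos(1 − 2y/D) = 2.571 rad. Then A = (D²/8)(θ − sin θ) = 0.1878 m² and P = Dθ/2 = 1.106 m.
Hydraulic radius R = A/P = 0.1878/1.106 = 0.1698 m.
From Manning's equation, V = (1/n) R^(2/3) S^(1/2) = (1/0.023) × 0.1698^(2/3) × 0.0043^(1/2) = 0.874 m/s.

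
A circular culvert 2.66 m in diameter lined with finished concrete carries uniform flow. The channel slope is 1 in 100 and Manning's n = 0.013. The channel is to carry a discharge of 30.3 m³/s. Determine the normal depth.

Manning's equation rearranged: A R^(2/3) = nQ / (1·√S) = 0.013 × 30.3 / (√0.01) = 3.939.
Trying y = 1.72 m: A R^(2/3) = 3.179 — low.
Trying y = 2.34 m: A R^(2/3) = 4.462 — high.
Trying y = 2.03 m: A R^(2/3) = 3.938 — close enough.

y_n = 2.03 m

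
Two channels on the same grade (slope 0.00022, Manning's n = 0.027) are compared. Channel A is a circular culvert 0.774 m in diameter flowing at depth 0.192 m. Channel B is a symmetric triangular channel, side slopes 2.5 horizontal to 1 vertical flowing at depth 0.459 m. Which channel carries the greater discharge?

channel B

Channel A: For a circular section of diameter D = 0.774 m at depth y = 0.192 m, the central angle is θ = 2 arccos(1 − 2y/D) = 2.085 rad. Then A = (D²/8)(θ − sin θ) = 0.09098 m² and P = Dθ/2 = 0.8071 m. Hydraulic radius R = A/P = 0.09098/0.8071 = 0.1127 m. Q_A = (1/0.027)·0.09098·0.1127^(2/3)·√0.00022 = 0.01166 m³/s.
Channel B: For a triangular section with side slope z = 2.5: A = zy² = 2.5×0.459² = 0.5267 m²; P = 2y√(1+z²) = 2×0.459×2.693 = 2.472 m. Hydraulic radius R = A/P = 0.5267/2.472 = 0.2131 m. Q_B = (1/0.027)·0.5267·0.2131^(2/3)·√0.00022 = 0.1032 m³/s.
Q_A = 0.01166 m³/s vs Q_B = 0.1032 m³/s, so channel B carries more.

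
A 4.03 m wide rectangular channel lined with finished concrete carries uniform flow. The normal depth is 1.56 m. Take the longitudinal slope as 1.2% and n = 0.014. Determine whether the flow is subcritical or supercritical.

supercritical

Flow area A = b·y = 4.03 × 1.56 = 6.287 m². Wetted perimeter P = b + 2y = 4.03 + 2×1.56 = 7.15 m.
Hydraulic radius R = A/P = 6.287/7.15 = 0.8793 m.
V = (1/n) R^(2/3) √S = (1/0.014) × 0.8793^(2/3) × √0.012 = 7.181 m/s. Hydraulic depth D_h = A/T = 6.287/4.03 = 1.56 m.
Froude number Fr = V/√(g·D_h) = 7.181/√(9.81×1.56) = 1.84, which is greater than 1, so the flow is supercritical.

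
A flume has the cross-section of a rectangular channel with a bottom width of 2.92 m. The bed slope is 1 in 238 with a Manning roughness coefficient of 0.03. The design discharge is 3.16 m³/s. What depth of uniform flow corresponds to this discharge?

Manning's equation rearranged: A R^(2/3) = nQ / (1·√S) = 0.03 × 3.16 / (√0.004202) = 1.463.
Try y = 0.628 m: A R^(2/3) = 1.059 — short.
Try y = 0.911 m: A R^(2/3) = 1.809 — over.
Try y = 0.784 m: A R^(2/3) = 1.461 — matches.

y_n = 0.784 m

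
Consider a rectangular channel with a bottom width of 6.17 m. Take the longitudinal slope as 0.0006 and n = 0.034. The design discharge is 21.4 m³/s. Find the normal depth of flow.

y_n = 3.47 m

Manning's equation rearranged: A R^(2/3) = nQ / (1·√S) = 0.034 × 21.4 / (√0.0006) = 29.7.
Try y = 2.87 m: A R^(2/3) = 23.07 — too small.
Try y = 4.27 m: A R^(2/3) = 38.85 — too large.
Try y = 3.47 m: A R^(2/3) = 29.69 — ≈ 29.7.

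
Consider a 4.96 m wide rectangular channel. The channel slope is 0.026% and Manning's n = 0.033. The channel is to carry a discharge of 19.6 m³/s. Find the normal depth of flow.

Manning's equation rearranged: A R^(2/3) = nQ / (1·√S) = 0.033 × 19.6 / (√0.00026) = 40.11.
Trying y = 3.96 m: A R^(2/3) = 26.02 — too small.
Trying y = 6.19 m: A R^(2/3) = 44.94 — too large.
Trying y = 5.63 m: A R^(2/3) = 40.11 — ≈ 40.11.

y_n = 5.63 m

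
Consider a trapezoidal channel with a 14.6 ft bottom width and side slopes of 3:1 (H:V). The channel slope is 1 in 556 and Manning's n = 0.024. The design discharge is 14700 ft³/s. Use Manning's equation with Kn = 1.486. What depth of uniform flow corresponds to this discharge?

Manning's equation rearranged: A R^(2/3) = nQ / (1.486·√S) = 0.024 × 14700 / (1.486 × √0.001799) = 5598.
At y = 20.3 ft: A R^(2/3) = 7451 — too large.
At y = 14.4 ft: A R^(2/3) = 3295 — too small.
At y = 18 ft: A R^(2/3) = 5583 — matches.

y_n = 18 ft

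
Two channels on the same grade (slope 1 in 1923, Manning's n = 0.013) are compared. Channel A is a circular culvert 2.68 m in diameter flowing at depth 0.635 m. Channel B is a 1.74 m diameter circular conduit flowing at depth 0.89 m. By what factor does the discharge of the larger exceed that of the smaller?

1.33

Channel A: For a circular section of diameter D = 2.68 m at depth y = 0.635 m, the central angle is θ = 2 arccos(1 − 2y/D) = 2.034 rad. Then A = (D²/8)(θ − sin θ) = 1.022 m² and P = Dθ/2 = 2.725 m. Hydraulic radius R = A/P = 1.022/2.725 = 0.3752 m. Q_A = (1/0.013)·1.022·0.3752^(2/3)·√0.00052 = 0.9328 m³/s.
Channel B: For a circular section of diameter D = 1.74 m at depth y = 0.89 m, the central angle is θ = 2 arccos(1 − 2y/D) = 3.188 rad. Then A = (D²/8)(θ − sin θ) = 1.224 m² and P = Dθ/2 = 2.773 m. Hydraulic radius R = A/P = 1.224/2.773 = 0.4413 m. Q_B = (1/0.013)·1.224·0.4413^(2/3)·√0.00052 = 1.244 m³/s.
The larger discharge is 1.244 m³/s and the smaller is 0.9328 m³/s; the ratio is 1.33.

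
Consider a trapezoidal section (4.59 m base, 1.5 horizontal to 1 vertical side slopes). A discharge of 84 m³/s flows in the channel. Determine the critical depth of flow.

y_c = 2.47 m

At critical depth, Q² T / (g A³) = 1, i.e. A³/T = Q²/g = 84²/9.81 = 719.3.
At y = 2.07 m: A³/T = 374.2 — too small.
At y = 3.08 m: A³/T = 1650 — too large.
At y = 2.47 m: A³/T = 716.7 — close enough.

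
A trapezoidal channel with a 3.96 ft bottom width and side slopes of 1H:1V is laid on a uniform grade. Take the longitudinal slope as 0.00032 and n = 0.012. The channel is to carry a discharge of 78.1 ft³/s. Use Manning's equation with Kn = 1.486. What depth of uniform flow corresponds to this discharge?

Manning's equation rearranged: A R^(2/3) = nQ / (1.486·√S) = 0.012 × 78.1 / (1.486 × √0.00032) = 35.26.
Try y = 4.16 ft: A R^(2/3) = 56.23 — over.
Try y = 2.47 ft: A R^(2/3) = 20.35 — short.
Try y = 3.29 ft: A R^(2/3) = 35.27 — matches.

y_n = 3.29 ft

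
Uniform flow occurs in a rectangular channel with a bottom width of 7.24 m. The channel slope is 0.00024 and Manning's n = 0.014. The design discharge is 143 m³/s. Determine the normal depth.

Manning's equation rearranged: A R^(2/3) = nQ / (1·√S) = 0.014 × 143 / (√0.00024) = 129.2.
At y = 7.48 m: A R^(2/3) = 98.14 — short.
At y = 11 m: A R^(2/3) = 155.3 — over.
At y = 9.41 m: A R^(2/3) = 129.3 — close enough.

y_n = 9.41 m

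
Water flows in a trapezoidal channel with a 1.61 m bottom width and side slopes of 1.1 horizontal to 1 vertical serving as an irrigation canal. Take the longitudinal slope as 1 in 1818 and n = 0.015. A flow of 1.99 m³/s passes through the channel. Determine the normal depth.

Manning's equation rearranged: A R^(2/3) = nQ / (1·√S) = 0.015 × 1.99 / (√0.0005501) = 1.273.
At y = 0.634 m: A R^(2/3) = 0.8186 — too small.
At y = 1.01 m: A R^(2/3) = 1.946 — too large.
At y = 0.806 m: A R^(2/3) = 1.271 — ≈ 1.273.

y_n = 0.806 m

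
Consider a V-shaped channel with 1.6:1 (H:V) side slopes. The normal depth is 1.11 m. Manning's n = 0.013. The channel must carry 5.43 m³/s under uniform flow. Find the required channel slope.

For a triangular section with side slope z = 1.6: A = zy² = 1.6×1.11² = 1.971 m²; P = 2y√(1+z²) = 2×1.11×1.887 = 4.189 m.
Hydraulic radius R = A/P = 1.971/4.189 = 0.4706 m.
From Manning's equation, S = [nQ / (1 A R^(2/3))]² = [0.013 × 5.43 / (1 × 1.971 × 0.4706^(2/3))]² = 0.0035.

S = 0.0035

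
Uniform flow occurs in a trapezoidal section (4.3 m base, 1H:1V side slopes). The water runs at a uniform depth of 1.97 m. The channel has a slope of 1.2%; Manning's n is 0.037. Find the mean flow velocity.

With bottom width b = 4.3 m and side slope z = 1: A = (b + zy)y = (4.3 + 1×1.97)×1.97 = 12.35 m²; P = b + 2y√(1+z²) = 4.3 + 2×1.97×1.414 = 9.872 m.
Hydraulic radius R = A/P = 12.35/9.872 = 1.251 m.
From Manning's equation, V = (1/n) R^(2/3) S^(1/2) = (1/0.037) × 1.251^(2/3) × 0.012^(1/2) = 3.44 m/s.

V = 3.44 m/s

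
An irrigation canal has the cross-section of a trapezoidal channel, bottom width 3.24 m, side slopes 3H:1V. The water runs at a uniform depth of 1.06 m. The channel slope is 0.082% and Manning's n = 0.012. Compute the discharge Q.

Q = 12.6 m³/s

With bottom width b = 3.24 m and side slope z = 3: A = (b + zy)y = (3.24 + 3×1.06)×1.06 = 6.805 m²; P = b + 2y√(1+z²) = 3.24 + 2×1.06×3.162 = 9.944 m.
Hydraulic radius R = A/P = 6.805/9.944 = 0.6844 m.
Manning's equation: Q = (1/n) A R^(2/3) S^(1/2) = (1/0.012) × 6.805 × 0.6844^(2/3) × 0.00082^(1/2) = 12.6 m³/s.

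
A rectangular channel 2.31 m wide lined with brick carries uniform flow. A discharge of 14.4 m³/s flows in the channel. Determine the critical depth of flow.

y_c = 1.58 m

For a rectangular channel, critical depth y_c = (q²/g)^(1/3) where q = Q/b = 14.4/2.31 = 6.234 m²/s.
So y_c = (6.234²/9.81)^(1/3) = 1.58 m.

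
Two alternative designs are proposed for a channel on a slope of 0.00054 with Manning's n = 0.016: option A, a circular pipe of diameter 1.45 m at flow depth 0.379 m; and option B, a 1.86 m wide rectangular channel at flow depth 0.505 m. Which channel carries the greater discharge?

Channel A: For a circular section of diameter D = 1.45 m at depth y = 0.379 m, the central angle is θ = 2 arccos(1 − 2y/D) = 2.147 rad. Then A = (D²/8)(θ − sin θ) = 0.3437 m² and P = Dθ/2 = 1.556 m. Hydraulic radius R = A/P = 0.3437/1.556 = 0.2209 m. Q_A = (1/0.016)·0.3437·0.2209^(2/3)·√0.00054 = 0.1824 m³/s.
Channel B: Flow area A = b·y = 1.86 × 0.505 = 0.9393 m². Wetted perimeter P = b + 2y = 1.86 + 2×0.505 = 2.87 m. Hydraulic radius R = A/P = 0.9393/2.87 = 0.3273 m. Q_B = (1/0.016)·0.9393·0.3273^(2/3)·√0.00054 = 0.6479 m³/s.
Q_A = 0.1824 m³/s vs Q_B = 0.6479 m³/s, so channel B carries more.

channel B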